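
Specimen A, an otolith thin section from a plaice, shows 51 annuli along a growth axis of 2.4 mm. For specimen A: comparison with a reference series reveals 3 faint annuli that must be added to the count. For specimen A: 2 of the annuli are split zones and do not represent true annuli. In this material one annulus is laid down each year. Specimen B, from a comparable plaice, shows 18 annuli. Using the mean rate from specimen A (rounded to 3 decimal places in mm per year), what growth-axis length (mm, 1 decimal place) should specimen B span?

0.8 mm

Specimen A: true annulus count = 51 − 2 + 3 = 52.
A: 2.4 mm over 52 years gives 2.4 / 52 ≈ 0.046 mm/yr.
B's length ≈ 0.046 × 18 = 0.8 mm.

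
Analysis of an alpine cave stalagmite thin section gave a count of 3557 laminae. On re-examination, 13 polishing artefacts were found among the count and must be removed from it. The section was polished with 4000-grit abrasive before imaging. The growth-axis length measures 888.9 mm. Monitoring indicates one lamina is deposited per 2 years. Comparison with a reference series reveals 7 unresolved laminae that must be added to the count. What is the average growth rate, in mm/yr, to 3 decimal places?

0.125 mm/yr

True lamina count = 3557 − 13 + 7 = 3551.
3551 laminae at 2 years each span 3551 × 2 = 7102 years.
Mean rate = 888.9 mm / 7102 years ≈ 0.125 mm/yr.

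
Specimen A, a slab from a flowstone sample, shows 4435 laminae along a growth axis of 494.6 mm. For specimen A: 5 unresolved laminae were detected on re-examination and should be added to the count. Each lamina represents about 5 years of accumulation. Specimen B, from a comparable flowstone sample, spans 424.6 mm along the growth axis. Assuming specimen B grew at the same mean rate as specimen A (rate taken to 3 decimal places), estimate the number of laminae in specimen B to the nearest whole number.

Specimen A: true lamina count = 4435 + 5 = 4440.
Specimen A: 4440 laminae at 5 years each span 4440 × 5 = 22200 years.
A: Mean rate = 494.6 mm / 22200 years ≈ 0.022 mm per year.
B spans 424.6 / 0.022 = 19300.00 years; at 5 years per lamina that is 19300.00 / 5 ≈ 3860 laminae.

3860 laminae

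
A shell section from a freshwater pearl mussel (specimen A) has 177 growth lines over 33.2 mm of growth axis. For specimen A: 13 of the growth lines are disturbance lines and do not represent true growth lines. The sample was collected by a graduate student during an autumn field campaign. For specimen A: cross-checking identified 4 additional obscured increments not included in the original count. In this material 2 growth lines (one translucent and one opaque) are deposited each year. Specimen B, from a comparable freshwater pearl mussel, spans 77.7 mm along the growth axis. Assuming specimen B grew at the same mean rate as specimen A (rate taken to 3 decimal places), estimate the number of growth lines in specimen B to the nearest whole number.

Specimen A: after corrections the count is 177 − 13 + 4 = 168 growth lines.
Specimen A: 168 growth lines at 2 per year is 168 / 2 = 84 years.
A: Mean rate = 33.2 mm / 84 years ≈ 0.395 mm/year.
B spans 77.7 / 0.395 = 196.71 years; at 2 growth lines per year that is 196.71 × 2 ≈ 393 growth lines.

393 growth lines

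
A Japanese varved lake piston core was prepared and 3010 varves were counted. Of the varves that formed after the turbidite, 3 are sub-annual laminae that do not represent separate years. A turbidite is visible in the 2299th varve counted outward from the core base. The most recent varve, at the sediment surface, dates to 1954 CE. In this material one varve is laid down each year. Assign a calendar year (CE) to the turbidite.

1246 CE

Between varve 2299 and the sediment surface there are 3010 − 2299 = 711 varves.
711 − 3 false = 708 true varves after the turbidite.
1954 − 708 = 1246 CE.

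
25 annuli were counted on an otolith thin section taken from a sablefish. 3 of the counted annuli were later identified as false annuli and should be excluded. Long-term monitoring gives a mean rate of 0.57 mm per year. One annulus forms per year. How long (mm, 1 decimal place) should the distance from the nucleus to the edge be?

After corrections the count is 25 − 3 = 22 annuli.
22 years at 0.57 mm/year gives 0.57 × 22 = 12.5 mm.

12.5 mm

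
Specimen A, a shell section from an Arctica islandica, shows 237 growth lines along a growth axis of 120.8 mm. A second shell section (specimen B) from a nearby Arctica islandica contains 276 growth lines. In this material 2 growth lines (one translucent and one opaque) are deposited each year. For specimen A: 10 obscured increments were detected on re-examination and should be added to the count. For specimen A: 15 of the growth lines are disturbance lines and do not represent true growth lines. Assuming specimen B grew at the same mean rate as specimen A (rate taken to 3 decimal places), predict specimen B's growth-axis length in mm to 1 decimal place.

143.7 mm

Specimen A: true growth line count = 237 − 15 + 10 = 232.
Specimen A: dividing by 2 growth lines per year: 232 / 2 = 116 years.
A: Mean rate = 120.8 mm / 116 years ≈ 1.041 mm/year.
Specimen B: 276 growth lines at 2 per year is 276 / 2 = 138 years. For B, 1.041 mm/year × 138 years = 143.7 mm.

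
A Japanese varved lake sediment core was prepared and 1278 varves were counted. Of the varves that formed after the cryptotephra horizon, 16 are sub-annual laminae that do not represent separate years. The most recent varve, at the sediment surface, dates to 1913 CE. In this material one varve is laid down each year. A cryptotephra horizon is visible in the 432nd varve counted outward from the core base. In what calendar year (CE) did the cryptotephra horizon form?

The cryptotephra horizon sits at varve 432 from the core base, so 1278 − 432 = 846 varves formed after it.
Removing the 16 false varves leaves 846 − 16 = 830 true varves beyond the cryptotephra horizon.
The varve at the sediment surface is 1913 CE, so the cryptotephra horizon dates to 1913 − 830 = 1083 CE.

1083 CE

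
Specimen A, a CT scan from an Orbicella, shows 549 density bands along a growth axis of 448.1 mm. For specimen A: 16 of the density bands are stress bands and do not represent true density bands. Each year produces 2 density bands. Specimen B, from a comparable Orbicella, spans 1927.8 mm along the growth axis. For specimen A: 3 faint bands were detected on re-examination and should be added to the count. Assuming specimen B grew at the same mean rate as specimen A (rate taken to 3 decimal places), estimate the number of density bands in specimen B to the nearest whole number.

2306 density bands

Specimen A: after corrections the count is 549 − 16 + 3 = 536 density bands.
Specimen A: with 2 density bands per year, 536 / 2 = 268 years.
A: Mean rate = 448.1 mm / 268 years ≈ 1.672 mm/year.
B spans 1927.8 / 1.672 = 1152.99 years; at 2 density bands per year that is 1152.99 × 2 ≈ 2306 density bands.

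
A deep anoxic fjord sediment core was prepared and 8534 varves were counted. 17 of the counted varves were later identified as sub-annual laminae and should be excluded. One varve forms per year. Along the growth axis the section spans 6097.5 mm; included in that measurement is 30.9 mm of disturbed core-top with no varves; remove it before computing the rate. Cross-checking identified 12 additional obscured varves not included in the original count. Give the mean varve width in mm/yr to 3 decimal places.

True varve count = 8534 − 17 + 12 = 8529.
Net length = 6097.5 − 30.9 = 6066.6 mm.
6066.6 mm over 8529 years gives 6066.6 / 8529 ≈ 0.711 mm/yr.

0.711 mm/yr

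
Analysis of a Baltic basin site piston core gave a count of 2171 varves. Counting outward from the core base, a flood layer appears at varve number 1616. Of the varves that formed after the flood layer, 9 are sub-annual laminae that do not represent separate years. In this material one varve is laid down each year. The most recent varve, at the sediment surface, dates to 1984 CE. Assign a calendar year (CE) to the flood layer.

Between varve 1616 and the sediment surface there are 2171 − 1616 = 555 varves.
Excluding 9 false varves: 555 − 9 = 546.
1984 − 546 = 1438 CE.

1438 CE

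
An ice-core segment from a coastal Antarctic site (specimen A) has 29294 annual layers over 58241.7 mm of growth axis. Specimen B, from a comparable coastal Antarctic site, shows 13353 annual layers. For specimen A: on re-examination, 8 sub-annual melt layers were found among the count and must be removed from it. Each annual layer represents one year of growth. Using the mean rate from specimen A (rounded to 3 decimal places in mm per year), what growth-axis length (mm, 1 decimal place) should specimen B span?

Specimen A: adjusted count: 29294 − 8 = 29286 annual layers.
A: Extension rate ≈ 58241.7 / 29286 = 1.989 mm/yr.
B's length ≈ 1.989 × 13353 = 26559.1 mm.

26559.1 mm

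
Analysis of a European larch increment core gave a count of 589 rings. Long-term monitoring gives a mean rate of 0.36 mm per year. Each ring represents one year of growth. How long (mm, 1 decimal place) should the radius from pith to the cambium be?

212.0 mm

589 years of growth are recorded.
589 years at 0.36 mm/year gives 0.36 × 589 = 212.0 mm.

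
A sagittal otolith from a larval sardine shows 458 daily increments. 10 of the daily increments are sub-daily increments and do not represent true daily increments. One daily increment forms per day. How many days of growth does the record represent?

448 days

Adjusted count: 458 − 10 = 448 daily increments.
With a one-to-one daily increment periodicity this is 448 days.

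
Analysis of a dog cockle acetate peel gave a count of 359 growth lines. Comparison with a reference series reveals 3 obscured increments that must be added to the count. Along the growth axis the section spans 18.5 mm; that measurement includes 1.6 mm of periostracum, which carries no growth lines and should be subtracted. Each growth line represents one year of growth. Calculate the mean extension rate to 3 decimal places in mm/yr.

True growth line count = 359 + 3 = 362.
The growth record spans 18.5 − 1.6 = 16.9 mm.
Extension rate ≈ 16.9 / 362 = 0.047 mm/yr.

0.047 mm/yr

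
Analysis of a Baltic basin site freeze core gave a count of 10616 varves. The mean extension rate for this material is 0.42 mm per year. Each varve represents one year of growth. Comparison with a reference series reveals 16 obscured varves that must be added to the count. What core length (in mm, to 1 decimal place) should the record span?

4465.4 mm

True varve count = 10616 + 16 = 10632.
10632 years at 0.42 mm/year gives 0.42 × 10632 = 4465.4 mm.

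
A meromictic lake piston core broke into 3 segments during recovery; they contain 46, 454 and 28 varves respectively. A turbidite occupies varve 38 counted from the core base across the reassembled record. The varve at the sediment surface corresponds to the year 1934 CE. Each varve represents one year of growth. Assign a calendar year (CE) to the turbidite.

1444 CE

Total varves = 46 + 454 + 28 = 528.
528 − 38 = 490 varves lie beyond the turbidite toward the sediment surface.
1934 − 490 = 1444 CE.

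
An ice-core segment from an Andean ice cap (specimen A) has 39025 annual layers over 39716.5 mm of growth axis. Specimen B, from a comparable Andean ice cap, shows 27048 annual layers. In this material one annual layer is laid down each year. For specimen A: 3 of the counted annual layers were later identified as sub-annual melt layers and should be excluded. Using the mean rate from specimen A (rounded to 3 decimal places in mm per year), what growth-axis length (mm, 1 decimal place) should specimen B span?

Specimen A: after corrections the count is 39025 − 3 = 39022 annual layers.
A: Mean rate = 39716.5 mm / 39022 years ≈ 1.018 mm per year.
Length of B = 1.018 × 27048 = 27534.9 mm.

27534.9 mm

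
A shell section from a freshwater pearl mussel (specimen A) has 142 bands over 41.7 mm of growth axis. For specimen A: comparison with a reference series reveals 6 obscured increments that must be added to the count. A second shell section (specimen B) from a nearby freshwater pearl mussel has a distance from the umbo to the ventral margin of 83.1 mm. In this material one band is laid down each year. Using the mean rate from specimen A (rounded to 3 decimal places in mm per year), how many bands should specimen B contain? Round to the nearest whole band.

295 bands

Specimen A: true band count = 142 + 6 = 148.
A: Extension rate ≈ 41.7 / 148 = 0.282 mm/yr.
B spans 83.1 / 0.282 = 294.68 years ≈ 295 bands.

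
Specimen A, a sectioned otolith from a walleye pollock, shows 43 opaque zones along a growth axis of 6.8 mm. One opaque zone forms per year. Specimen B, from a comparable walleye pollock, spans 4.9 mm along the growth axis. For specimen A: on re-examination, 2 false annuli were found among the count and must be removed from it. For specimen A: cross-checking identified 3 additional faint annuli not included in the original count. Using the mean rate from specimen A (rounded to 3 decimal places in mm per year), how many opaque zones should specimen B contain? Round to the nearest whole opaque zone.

32 opaque zones

Specimen A: adjusted count: 43 − 2 + 3 = 44 opaque zones.
A: Mean rate = 6.8 mm / 44 years ≈ 0.155 mm/year.
For B, 4.9 / 0.155 = 31.61 years ≈ 32 opaque zones.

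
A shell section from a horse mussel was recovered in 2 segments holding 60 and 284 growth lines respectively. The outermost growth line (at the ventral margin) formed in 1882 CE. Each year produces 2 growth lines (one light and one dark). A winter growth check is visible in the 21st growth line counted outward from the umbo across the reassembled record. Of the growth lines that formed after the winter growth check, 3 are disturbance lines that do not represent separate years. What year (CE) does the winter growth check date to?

1722 CE

Total growth lines = 60 + 284 = 344.
344 − 21 = 323 growth lines lie beyond the winter growth check toward the ventral margin.
Excluding 3 false growth lines: 323 − 3 = 320.
320 growth lines at 2 per year is 320 / 2 = 160 years.
Counting back 160 years from 1882 CE places the winter growth check in 1882 − 160 = 1722 CE.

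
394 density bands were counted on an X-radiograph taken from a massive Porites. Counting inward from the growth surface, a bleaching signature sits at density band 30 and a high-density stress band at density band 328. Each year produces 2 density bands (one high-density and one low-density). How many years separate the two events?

Separation: 328 − 30 = 298 density bands.
With 2 density bands per year, 298 / 2 = 149 years.

149 years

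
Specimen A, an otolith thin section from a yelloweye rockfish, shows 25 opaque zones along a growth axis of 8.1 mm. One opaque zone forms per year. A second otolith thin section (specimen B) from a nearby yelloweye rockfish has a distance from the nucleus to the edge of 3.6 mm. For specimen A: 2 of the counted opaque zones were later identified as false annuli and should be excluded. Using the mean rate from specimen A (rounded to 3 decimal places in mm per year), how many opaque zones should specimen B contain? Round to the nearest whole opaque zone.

10 opaque zones

Specimen A: adjusted count: 25 − 2 = 23 opaque zones.
A: Mean rate = 8.1 mm / 23 years ≈ 0.352 mm/year.
B spans 3.6 / 0.352 = 10.23 years ≈ 10 opaque zones.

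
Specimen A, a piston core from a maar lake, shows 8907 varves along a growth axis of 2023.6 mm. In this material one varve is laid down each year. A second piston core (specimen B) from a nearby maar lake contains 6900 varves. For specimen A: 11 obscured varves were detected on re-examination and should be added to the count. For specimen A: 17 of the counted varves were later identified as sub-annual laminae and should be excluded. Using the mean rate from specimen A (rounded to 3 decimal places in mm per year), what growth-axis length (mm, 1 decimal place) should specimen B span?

1566.3 mm

Specimen A: adjusted count: 8907 − 17 + 11 = 8901 varves.
A: Mean rate = 2023.6 mm / 8901 years ≈ 0.227 mm/year.
For B, 0.227 mm/year × 6900 years = 1566.3 mm.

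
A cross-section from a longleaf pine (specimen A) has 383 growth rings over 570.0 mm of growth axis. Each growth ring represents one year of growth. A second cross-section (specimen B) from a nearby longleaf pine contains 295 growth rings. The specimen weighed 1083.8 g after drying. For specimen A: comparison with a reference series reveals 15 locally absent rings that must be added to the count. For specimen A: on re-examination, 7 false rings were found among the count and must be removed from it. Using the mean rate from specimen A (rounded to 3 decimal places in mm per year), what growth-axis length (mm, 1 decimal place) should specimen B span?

Specimen A: correcting the raw count gives 383 − 7 + 15 = 391 true growth rings.
A: 570.0 mm over 391 years gives 570.0 / 391 ≈ 1.458 mm/yr.
For B, 1.458 mm/year × 295 years = 430.1 mm.

430.1 mm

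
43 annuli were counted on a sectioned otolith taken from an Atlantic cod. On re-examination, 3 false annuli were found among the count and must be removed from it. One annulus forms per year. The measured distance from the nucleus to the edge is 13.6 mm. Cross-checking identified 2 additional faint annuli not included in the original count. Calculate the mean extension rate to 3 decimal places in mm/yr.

After corrections the count is 43 − 3 + 2 = 42 annuli.
Extension rate ≈ 13.6 / 42 = 0.324 mm/yr.

0.324 mm/yr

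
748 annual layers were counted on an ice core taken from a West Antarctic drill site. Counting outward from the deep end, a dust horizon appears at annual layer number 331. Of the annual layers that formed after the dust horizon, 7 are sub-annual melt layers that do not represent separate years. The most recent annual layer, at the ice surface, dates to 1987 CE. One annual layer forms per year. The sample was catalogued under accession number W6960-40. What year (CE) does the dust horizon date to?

The dust horizon sits at annual layer 331 from the deep end, so 748 − 331 = 417 annual layers formed after it.
417 − 7 false = 410 true annual layers after the dust horizon.
1987 − 410 = 1577 CE.

1577 CE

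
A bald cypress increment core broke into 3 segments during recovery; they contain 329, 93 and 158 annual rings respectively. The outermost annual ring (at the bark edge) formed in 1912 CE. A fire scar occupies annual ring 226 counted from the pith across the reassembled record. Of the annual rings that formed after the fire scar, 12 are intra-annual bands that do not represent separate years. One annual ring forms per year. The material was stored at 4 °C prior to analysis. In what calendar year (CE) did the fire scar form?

1570 CE

Total annual rings = 329 + 93 + 158 = 580.
580 − 226 = 354 annual rings lie beyond the fire scar toward the bark edge.
354 − 12 false = 342 true annual rings after the fire scar.
1912 − 342 = 1570 CE.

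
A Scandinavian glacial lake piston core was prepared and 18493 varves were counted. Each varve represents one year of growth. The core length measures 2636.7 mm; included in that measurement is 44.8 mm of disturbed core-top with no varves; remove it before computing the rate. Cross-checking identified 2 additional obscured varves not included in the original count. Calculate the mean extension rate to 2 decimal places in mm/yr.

After corrections the count is 18493 + 2 = 18495 varves.
Removing the 44.8 mm offcut leaves 2636.7 − 44.8 = 2591.9 mm.
Extension rate ≈ 2591.9 / 18495 = 0.14 mm/yr.

0.14 mm/yr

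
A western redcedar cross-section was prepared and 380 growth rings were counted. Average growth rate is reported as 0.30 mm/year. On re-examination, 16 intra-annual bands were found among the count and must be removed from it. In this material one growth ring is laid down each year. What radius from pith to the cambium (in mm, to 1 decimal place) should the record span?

109.2 mm

Correcting the raw count gives 380 − 16 = 364 true growth rings.
Length ≈ 0.30 × 364 = 109.2 mm.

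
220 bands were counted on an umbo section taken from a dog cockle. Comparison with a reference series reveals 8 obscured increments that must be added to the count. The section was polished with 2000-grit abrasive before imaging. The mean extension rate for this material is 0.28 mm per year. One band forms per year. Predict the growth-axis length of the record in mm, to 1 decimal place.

Correcting the raw count gives 220 + 8 = 228 true bands.
228 years at 0.28 mm/year gives 0.28 × 228 = 63.8 mm.

63.8 mm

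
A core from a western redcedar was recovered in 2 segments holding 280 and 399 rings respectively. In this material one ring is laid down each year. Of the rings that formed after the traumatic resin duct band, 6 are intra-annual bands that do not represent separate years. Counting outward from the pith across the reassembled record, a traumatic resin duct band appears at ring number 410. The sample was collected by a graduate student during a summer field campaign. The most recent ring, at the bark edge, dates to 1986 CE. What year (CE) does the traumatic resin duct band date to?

Total rings = 280 + 399 = 679.
Between ring 410 and the bark edge there are 679 − 410 = 269 rings.
269 − 6 false = 263 true rings after the traumatic resin duct band.
The ring at the bark edge is 1986 CE, so the traumatic resin duct band dates to 1986 − 263 = 1723 CE.

1723 CE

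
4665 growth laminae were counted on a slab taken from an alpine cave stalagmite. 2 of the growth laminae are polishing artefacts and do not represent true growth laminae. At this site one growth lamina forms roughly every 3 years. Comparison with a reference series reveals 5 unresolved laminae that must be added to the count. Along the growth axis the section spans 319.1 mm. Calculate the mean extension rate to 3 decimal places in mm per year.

Correcting the raw count gives 4665 − 2 + 5 = 4668 true growth laminae.
4668 growth laminae at 3 years each span 4668 × 3 = 14004 years.
319.1 mm over 14004 years gives 319.1 / 14004 ≈ 0.023 mm per year.

0.023 mm per year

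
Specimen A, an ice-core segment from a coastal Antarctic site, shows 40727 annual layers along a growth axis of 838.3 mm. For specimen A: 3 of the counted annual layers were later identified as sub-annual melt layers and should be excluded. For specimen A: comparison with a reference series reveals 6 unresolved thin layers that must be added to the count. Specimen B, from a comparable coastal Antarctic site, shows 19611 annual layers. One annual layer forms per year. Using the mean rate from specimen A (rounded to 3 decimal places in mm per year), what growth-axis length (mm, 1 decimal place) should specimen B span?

Specimen A: correcting the raw count gives 40727 − 3 + 6 = 40730 true annual layers.
A: 838.3 mm over 40730 years gives 838.3 / 40730 ≈ 0.021 mm/year.
Length of B = 0.021 × 19611 = 411.8 mm.

411.8 mm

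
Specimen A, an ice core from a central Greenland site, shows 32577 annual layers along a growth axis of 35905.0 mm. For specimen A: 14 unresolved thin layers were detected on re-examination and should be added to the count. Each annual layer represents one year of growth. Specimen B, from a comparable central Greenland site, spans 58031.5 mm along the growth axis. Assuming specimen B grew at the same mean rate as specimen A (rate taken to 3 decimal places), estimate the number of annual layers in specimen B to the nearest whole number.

52660 annual layers

Specimen A: true annual layer count = 32577 + 14 = 32591.
A: Mean rate = 35905.0 mm / 32591 years ≈ 1.102 mm/year.
Specimen B: 58031.5 mm / 1.102 mm per year = 52660.16 years ≈ 52660 annual layers.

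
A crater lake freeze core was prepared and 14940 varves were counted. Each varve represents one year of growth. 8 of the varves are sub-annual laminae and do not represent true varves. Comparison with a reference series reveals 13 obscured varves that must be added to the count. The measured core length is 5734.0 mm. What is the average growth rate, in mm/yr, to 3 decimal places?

0.384 mm/yr

Adjusted count: 14940 − 8 + 13 = 14945 varves.
Mean rate = 5734.0 mm / 14945 years ≈ 0.384 mm/yr.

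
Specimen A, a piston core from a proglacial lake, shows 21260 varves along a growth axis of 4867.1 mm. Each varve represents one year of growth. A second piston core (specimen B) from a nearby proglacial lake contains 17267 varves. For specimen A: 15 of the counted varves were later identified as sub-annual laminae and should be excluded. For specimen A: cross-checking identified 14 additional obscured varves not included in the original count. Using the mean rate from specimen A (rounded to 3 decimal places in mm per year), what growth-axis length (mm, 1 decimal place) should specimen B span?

Specimen A: adjusted count: 21260 − 15 + 14 = 21259 varves.
A: Mean rate = 4867.1 mm / 21259 years ≈ 0.229 mm/yr.
For B, 0.229 mm/year × 17267 years = 3954.1 mm.

3954.1 mm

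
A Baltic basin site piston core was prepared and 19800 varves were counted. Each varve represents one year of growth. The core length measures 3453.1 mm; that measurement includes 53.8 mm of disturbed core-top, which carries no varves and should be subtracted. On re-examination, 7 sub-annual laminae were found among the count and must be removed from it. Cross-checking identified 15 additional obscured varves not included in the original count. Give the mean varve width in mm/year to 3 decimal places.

Correcting the raw count gives 19800 − 7 + 15 = 19808 true varves.
Removing the 53.8 mm offcut leaves 3453.1 − 53.8 = 3399.3 mm.
Mean rate = 3399.3 mm / 19808 years ≈ 0.172 mm/year.

0.172 mm/year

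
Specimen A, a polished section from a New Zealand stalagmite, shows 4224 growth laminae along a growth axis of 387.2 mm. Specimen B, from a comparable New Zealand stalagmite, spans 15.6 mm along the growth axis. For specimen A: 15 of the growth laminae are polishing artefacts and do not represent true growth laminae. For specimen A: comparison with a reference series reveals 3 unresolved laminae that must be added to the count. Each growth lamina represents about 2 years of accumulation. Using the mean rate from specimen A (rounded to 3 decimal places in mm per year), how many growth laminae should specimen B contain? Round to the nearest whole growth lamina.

Specimen A: adjusted count: 4224 − 15 + 3 = 4212 growth laminae.
Specimen A: multiplying by 2 years per growth lamina: 4212 × 2 = 8424 years.
A: Mean rate = 387.2 mm / 8424 years ≈ 0.046 mm/year.
Specimen B: 15.6 mm / 0.046 mm per year = 339.13 years; at 2 years per growth lamina that is 339.13 / 2 ≈ 170 growth laminae.

170 growth laminae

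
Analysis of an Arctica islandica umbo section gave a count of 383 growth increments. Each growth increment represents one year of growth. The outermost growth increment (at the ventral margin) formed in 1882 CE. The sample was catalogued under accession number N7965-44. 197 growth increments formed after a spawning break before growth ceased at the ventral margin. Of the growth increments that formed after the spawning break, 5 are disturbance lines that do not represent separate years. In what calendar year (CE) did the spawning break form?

There are 197 growth increments younger than the spawning break.
Excluding 5 false growth increments: 197 − 5 = 192.
Counting back 192 years from 1882 CE places the spawning break in 1882 − 192 = 1690 CE.

1690 CE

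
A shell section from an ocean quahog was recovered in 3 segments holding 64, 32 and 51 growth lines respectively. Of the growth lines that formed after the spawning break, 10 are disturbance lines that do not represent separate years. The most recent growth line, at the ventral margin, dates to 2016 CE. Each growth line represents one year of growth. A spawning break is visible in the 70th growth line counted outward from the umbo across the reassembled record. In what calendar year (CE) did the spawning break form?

Total growth lines = 64 + 32 + 51 = 147.
Between growth line 70 and the ventral margin there are 147 − 70 = 77 growth lines.
Removing the 10 false growth lines leaves 77 − 10 = 67 true growth lines beyond the spawning break.
The growth line at the ventral margin is 2016 CE, so the spawning break dates to 2016 − 67 = 1949 CE.

1949 CE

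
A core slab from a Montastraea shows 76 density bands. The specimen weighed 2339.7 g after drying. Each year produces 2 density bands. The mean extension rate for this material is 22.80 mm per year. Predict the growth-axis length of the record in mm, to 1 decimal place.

Dividing by 2 density bands per year: 76 / 2 = 38 years.
Length ≈ 22.80 × 38 = 866.4 mm.

866.4 mm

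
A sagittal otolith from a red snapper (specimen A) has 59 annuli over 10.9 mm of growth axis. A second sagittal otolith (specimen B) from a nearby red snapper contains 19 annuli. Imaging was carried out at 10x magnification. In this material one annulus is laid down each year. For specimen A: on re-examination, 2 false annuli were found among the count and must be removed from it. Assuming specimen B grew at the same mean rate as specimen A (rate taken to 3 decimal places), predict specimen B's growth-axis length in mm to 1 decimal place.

Specimen A: after corrections the count is 59 − 2 = 57 annuli.
A: 10.9 mm over 57 years gives 10.9 / 57 ≈ 0.191 mm/year.
Length of B = 0.191 × 19 = 3.6 mm.

3.6 mm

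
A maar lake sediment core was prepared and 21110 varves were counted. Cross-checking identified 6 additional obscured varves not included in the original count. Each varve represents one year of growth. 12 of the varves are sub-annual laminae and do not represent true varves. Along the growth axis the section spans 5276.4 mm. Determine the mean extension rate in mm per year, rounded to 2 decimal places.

0.25 mm per year

Correcting the raw count gives 21110 − 12 + 6 = 21104 true varves.
Mean rate = 5276.4 mm / 21104 years ≈ 0.25 mm per year.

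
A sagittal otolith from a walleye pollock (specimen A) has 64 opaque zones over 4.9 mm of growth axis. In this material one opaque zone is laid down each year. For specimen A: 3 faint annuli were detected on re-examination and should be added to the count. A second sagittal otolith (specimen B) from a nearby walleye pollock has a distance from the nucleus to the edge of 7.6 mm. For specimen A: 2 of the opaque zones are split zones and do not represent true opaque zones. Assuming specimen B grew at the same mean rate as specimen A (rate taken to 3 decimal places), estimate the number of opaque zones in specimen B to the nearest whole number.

Specimen A: adjusted count: 64 − 2 + 3 = 65 opaque zones.
A: 4.9 mm over 65 years gives 4.9 / 65 ≈ 0.075 mm per year.
Specimen B: 7.6 mm / 0.075 mm per year = 101.33 years ≈ 101 opaque zones.

101 opaque zones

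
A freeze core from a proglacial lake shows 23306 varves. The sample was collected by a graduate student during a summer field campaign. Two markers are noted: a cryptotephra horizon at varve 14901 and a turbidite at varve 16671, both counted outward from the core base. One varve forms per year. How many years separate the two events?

16671 − 14901 = 1770 varves lie between the two events.
At one varve per year, 1770 years elapsed between them.

1770 yr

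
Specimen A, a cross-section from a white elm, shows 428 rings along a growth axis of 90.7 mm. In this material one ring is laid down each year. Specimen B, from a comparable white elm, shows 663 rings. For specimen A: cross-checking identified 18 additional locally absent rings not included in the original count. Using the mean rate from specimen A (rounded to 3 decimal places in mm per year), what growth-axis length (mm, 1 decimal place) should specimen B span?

Specimen A: correcting the raw count gives 428 + 18 = 446 true rings.
A: Mean rate = 90.7 mm / 446 years ≈ 0.203 mm/yr.
Length of B = 0.203 × 663 = 134.6 mm.

134.6 mm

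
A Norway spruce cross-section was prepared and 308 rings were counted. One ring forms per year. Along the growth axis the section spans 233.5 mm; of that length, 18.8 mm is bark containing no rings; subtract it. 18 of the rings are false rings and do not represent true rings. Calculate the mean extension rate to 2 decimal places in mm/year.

True ring count = 308 − 18 = 290.
Net length = 233.5 − 18.8 = 214.7 mm.
214.7 mm over 290 years gives 214.7 / 290 ≈ 0.74 mm/year.

0.74 mm/year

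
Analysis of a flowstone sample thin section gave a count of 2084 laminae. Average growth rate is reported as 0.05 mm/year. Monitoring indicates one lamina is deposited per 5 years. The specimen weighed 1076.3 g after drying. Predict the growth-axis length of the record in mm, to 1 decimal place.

2084 laminae at 5 years each span 2084 × 5 = 10420 years.
Length ≈ 0.05 × 10420 = 521.0 mm.

521.0 mm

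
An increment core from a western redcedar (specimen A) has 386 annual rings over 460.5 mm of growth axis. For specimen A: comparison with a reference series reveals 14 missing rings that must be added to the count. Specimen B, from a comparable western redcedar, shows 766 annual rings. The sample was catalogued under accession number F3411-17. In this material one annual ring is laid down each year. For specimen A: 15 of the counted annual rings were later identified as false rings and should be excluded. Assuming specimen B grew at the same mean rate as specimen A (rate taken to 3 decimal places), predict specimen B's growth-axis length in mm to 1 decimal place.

916.1 mm

Specimen A: true annual ring count = 386 − 15 + 14 = 385.
A: 460.5 mm over 385 years gives 460.5 / 385 ≈ 1.196 mm/year.
B's length ≈ 1.196 × 766 = 916.1 mm.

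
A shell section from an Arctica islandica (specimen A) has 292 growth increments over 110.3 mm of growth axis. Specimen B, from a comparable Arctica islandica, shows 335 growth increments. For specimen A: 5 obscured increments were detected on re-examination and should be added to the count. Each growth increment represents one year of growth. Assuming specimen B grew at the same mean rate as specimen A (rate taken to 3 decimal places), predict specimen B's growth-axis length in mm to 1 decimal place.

124.3 mm

Specimen A: true growth increment count = 292 + 5 = 297.
A: Extension rate ≈ 110.3 / 297 = 0.371 mm/year.
B's length ≈ 0.371 × 335 = 124.3 mm.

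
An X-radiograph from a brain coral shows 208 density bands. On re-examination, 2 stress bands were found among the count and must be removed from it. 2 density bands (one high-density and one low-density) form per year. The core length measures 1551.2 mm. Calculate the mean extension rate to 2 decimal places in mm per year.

True density band count = 208 − 2 = 206.
Dividing by 2 density bands per year: 206 / 2 = 103 years.
Mean rate = 1551.2 mm / 103 years ≈ 15.06 mm per year.

15.06 mm per year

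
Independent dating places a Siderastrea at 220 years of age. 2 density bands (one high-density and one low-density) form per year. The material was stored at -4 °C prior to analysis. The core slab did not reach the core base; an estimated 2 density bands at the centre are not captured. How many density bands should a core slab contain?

438 density bands

Expected density bands: 220 × 2 = 440.
440 − 2 missed = 438 density bands expected in the prepared section.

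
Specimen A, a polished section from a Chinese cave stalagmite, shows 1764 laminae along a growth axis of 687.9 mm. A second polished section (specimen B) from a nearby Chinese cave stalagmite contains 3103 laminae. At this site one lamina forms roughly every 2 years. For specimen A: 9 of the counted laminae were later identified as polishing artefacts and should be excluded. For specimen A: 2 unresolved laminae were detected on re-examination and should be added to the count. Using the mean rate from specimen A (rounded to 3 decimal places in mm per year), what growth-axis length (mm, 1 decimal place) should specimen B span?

1216.4 mm

Specimen A: true lamina count = 1764 − 9 + 2 = 1757.
Specimen A: at 2 years per lamina, 1757 × 2 = 3514 years.
A: Extension rate ≈ 687.9 / 3514 = 0.196 mm/year.
Specimen B: multiplying by 2 years per lamina: 3103 × 2 = 6206 years. B's length ≈ 0.196 × 6206 = 1216.4 mm.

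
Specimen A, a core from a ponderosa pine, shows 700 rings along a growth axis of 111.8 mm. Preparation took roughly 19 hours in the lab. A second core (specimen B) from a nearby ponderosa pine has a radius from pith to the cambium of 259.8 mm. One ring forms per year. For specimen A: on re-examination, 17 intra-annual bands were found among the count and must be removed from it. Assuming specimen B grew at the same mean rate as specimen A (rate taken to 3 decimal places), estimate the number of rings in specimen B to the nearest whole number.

1584 rings

Specimen A: after corrections the count is 700 − 17 = 683 rings.
A: Mean rate = 111.8 mm / 683 years ≈ 0.164 mm/year.
For B, 259.8 / 0.164 = 1584.15 years ≈ 1584 rings.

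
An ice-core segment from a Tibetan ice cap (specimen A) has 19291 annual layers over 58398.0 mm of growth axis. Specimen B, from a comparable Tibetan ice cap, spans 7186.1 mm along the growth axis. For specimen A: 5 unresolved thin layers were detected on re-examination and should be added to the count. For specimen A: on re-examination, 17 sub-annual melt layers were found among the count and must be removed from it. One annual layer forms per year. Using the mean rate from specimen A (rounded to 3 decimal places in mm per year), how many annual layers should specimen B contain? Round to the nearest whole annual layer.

Specimen A: true annual layer count = 19291 − 17 + 5 = 19279.
A: 58398.0 mm over 19279 years gives 58398.0 / 19279 ≈ 3.029 mm/year.
For B, 7186.1 / 3.029 = 2372.43 years ≈ 2372 annual layers.

2372 annual layers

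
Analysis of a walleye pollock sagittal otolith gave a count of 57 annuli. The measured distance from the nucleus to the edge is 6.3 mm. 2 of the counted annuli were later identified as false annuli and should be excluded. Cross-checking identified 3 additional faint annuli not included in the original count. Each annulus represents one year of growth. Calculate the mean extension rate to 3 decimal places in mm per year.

After corrections the count is 57 − 2 + 3 = 58 annuli.
Extension rate ≈ 6.3 / 58 = 0.109 mm per year.

0.109 mm per year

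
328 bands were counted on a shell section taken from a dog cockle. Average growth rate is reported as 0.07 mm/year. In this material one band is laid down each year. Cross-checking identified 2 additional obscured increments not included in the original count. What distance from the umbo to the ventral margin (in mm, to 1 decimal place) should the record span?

After corrections the count is 328 + 2 = 330 bands.
Predicted length = 0.07 mm/year × 330 years = 23.1 mm.

23.1 mm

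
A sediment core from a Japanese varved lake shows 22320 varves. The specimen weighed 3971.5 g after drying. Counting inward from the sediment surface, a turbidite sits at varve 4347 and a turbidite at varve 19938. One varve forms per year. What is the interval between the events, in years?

Separation: 19938 − 4347 = 15591 varves.
That is 15591 years at one varve per year.

15591 yr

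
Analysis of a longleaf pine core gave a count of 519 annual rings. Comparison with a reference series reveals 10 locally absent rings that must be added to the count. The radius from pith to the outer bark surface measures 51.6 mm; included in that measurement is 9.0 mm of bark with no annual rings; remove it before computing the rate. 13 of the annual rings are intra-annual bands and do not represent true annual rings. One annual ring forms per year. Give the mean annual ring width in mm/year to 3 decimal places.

Correcting the raw count gives 519 − 13 + 10 = 516 true annual rings.
Net length = 51.6 − 9.0 = 42.6 mm.
Extension rate ≈ 42.6 / 516 = 0.083 mm/year.

0.083 mm/year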